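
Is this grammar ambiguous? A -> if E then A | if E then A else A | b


dangling else: 'if E then if E then b else b' parses two ways
Ambiguous


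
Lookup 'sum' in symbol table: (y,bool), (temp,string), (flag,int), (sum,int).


Lookup 'sum' → type int


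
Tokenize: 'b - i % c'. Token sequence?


Scan left to right, longest-match per lexeme
Tokens: ID(b), OP(-), ID(i), OP(%), ID(c)


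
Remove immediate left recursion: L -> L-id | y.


Left-recursive alternatives: L-id; non-recursive: y
Introduce L': L -> yL', L' -> -idL' | ε


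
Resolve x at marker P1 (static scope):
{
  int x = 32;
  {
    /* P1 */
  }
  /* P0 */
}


P1's block does not declare x; resolves to the enclosing declaration at depth 0
x = 32


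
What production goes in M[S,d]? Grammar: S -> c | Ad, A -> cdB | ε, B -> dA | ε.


For [S, d]: 'd' ∈ FIRST(Ad)
Entry: S -> Ad


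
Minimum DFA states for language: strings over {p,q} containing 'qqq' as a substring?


KMP-style automaton: 3 progress states + 1 absorbing accept = 4
Minimal DFA: 4 states


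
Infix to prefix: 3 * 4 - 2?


left-to-right (same/higher precedence on left): tree is (- (* 3 4) 2)
Prefix: - * 3 4 2


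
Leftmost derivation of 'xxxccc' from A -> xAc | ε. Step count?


Derivation: A => xAc => xxAcc => xxxAccc => xxxccc
Steps: 4


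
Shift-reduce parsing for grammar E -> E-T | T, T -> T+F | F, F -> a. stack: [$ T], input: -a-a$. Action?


lookahead ∉ {+} so T won't extend; reduce E -> T
Action: reduce (E -> T)


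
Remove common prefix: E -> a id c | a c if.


Common prefix: 'a'
Factored: E -> a E', E' -> id c | c if


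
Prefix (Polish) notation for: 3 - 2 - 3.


left-to-right (same/higher precedence on left): tree is (- (- 3 2) 3)
Prefix: - - 3 2 3


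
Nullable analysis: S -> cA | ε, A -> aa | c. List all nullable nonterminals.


A nonterminal is nullable iff some alternative derives ε (directly, or every symbol in it is nullable)
Nullable: {S}


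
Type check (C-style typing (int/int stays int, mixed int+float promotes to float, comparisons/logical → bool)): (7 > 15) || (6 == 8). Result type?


Operand types: bool || bool
Rule: logical operators take bool operands and yield bool
Result type: bool


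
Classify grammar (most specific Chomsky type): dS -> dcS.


LHS has context (more than one symbol) and |LHS| ≤ |RHS|
Classification: Type 1 (Context-Sensitive)


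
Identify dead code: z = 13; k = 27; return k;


z is assigned but never read
Dead: 'z = 13'


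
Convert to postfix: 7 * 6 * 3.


Left to right (same or higher precedence on left)
Postfix: 7 6 * 3 *


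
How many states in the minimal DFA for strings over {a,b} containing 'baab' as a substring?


KMP-style automaton: 4 progress states + 1 absorbing accept = 5
Minimal DFA: 5 states


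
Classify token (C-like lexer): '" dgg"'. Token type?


Pattern: double-quoted sequence
Type: STRING_LITERAL


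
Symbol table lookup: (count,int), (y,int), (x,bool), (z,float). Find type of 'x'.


Lookup 'x' → type bool


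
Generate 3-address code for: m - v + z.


Break into single-operator statements:
t1 = m - v
t2 = t1 + z


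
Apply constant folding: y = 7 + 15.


7 + 15 = 22 at compile time
Optimized: y = 22


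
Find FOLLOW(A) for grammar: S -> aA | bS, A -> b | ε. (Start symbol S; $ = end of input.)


$ ∈ FOLLOW(S). For each A -> αBβ: add FIRST(β)\{ε} to FOLLOW(B); if β nullable, add FOLLOW(A).
FOLLOW(A) = {$}


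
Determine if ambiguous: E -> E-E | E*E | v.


'v-v*v' has two parse trees (no precedence encoded between - and *)
Ambiguous


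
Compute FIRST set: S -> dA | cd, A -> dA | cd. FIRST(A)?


Per alternative of A: FIRST(dA) = {d}; FIRST(cd) = {c}
FIRST(A) = {c, d}


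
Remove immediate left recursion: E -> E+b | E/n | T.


Left-recursive alternatives: E+b, E/n; non-recursive: T
Introduce E': E -> TE', E' -> +bE' | /nE' | ε


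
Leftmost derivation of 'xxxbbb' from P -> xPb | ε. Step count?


Derivation: P => xPb => xxPbb => xxxPbbb => xxxbbb
Steps: 4


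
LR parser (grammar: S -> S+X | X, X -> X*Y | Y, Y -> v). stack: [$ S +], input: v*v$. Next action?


no handle ('S+' is not any RHS); shift 'v'
Action: shift


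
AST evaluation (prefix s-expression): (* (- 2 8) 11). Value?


Evaluate inner: (- 2 8) = -6
Evaluate root: (* -6 11) = -66
Result: -66


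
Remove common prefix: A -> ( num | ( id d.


Common prefix: '('
Factored: A -> ( A', A' -> num | id d


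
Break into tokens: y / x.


Scan left to right, longest-match per lexeme
Tokens: ID(y), OP(/), ID(x)


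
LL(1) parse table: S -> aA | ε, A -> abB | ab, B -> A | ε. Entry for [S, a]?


For [S, a]: 'a' ∈ FIRST(aA)
Entry: S -> aA


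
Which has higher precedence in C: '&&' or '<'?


'<' is relational (level 7); '&&' is logical AND (level 2)
Higher level binds tighter
'<' has higher precedence than '&&'


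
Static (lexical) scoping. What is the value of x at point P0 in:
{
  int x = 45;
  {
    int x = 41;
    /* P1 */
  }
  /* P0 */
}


x declared in the same block as P0
x = 45


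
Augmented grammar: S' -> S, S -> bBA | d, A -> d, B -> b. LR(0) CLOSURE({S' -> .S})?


Start: S' -> .S
For each item with dot before a nonterminal B, add B -> .γ for every B-production
Closure: [S' -> .S, S -> .bBA, S -> .d]


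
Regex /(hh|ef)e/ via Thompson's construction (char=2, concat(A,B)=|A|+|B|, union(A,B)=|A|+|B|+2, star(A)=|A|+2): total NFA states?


Syntax tree has 5 char leaf(s), 1 union(s), 0 star(s)
chars contribute 5×2 = 10; each union adds +2; each star adds +2
Total: 10 + 2 + 0 = 12 states


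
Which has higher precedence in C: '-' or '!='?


'-' is additive (level 9); '!=' is equality (level 6)
Higher level binds tighter
'-' has higher precedence than '!='


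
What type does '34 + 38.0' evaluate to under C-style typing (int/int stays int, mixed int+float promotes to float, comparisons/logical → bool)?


Operand types: int + float
Rule: mixed int/float promotes to float; int/int stays int
Result type: float


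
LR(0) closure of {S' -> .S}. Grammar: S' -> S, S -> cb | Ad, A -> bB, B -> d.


Start: S' -> .S
For each item with dot before a nonterminal B, add B -> .γ for every B-production
Closure: [S' -> .S, S -> .cb, S -> .Ad, A -> .bB]


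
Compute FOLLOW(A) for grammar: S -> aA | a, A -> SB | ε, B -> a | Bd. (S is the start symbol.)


$ ∈ FOLLOW(S). For each A -> αBβ: add FIRST(β)\{ε} to FOLLOW(B); if β nullable, add FOLLOW(A).
FOLLOW(A) = {$, a}


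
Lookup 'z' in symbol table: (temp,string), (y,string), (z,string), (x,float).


Lookup 'z' → type string


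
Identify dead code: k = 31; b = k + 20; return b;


k is read by b's definition; b is returned
No dead code


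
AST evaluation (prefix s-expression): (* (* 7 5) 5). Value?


Evaluate inner: (* 7 5) = 35
Evaluate root: (* 35 5) = 175
Result: 175


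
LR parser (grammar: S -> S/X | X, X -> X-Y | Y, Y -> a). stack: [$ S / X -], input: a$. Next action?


no handle; shift 'a'
Action: shift


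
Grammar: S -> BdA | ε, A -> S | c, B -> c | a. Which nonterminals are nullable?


A nonterminal is nullable iff some alternative derives ε (directly, or every symbol in it is nullable)
Nullable: {A, S}


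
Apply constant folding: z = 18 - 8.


18 - 8 = 10 at compile time
Optimized: z = 10


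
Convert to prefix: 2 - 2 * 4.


'*' binds tighter: tree is (- 2 (* 2 4))
Prefix: - 2 * 2 4


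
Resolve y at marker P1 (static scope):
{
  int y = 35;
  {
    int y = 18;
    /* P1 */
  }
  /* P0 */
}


y declared in the same block as P1
y = 18


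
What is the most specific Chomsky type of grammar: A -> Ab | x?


Left-linear: every RHS is a terminal or one nonterminal followed by a terminal
Classification: Type 3 (Regular)


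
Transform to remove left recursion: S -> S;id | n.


Left-recursive alternatives: S;id; non-recursive: n
Introduce S': S -> nS', S' -> ;idS' | ε


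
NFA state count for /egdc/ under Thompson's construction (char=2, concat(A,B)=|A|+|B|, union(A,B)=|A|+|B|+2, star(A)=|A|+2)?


Syntax tree has 4 char leaf(s), 0 union(s), 0 star(s)
chars contribute 4×2 = 8; each union adds +2; each star adds +2
Total: 8 + 0 + 0 = 8 states


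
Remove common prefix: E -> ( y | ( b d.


Common prefix: '('
Factored: E -> ( E', E' -> y | b d


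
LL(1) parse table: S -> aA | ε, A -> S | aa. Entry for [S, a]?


For [S, a]: 'a' ∈ FIRST(aA)
Entry: S -> aA


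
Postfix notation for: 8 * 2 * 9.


Left to right (same or higher precedence on left)
Postfix: 8 2 * 9 *


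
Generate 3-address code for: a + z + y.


Break into single-operator statements:
t1 = a + z
t2 = t1 + y


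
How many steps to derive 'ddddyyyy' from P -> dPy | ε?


Derivation: P => dPy => ddPyy => dddPyyy => ddddPyyyy => ddddyyyy
Steps: 5


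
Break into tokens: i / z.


Scan left to right, longest-match per lexeme
Tokens: ID(i), OP(/), ID(z)


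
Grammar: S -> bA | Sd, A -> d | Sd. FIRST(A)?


Per alternative of A: FIRST(d) = {d}; FIRST(Sd) = {b}
FIRST(A) = {b, d}


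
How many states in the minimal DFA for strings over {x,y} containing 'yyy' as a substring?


KMP-style automaton: 3 progress states + 1 absorbing accept = 4
Minimal DFA: 4 states


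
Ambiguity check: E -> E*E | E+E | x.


'x*x+x' has two parse trees (no precedence encoded between * and +)
Ambiguous


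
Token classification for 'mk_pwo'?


Pattern: letter/underscore followed by alphanumerics, not a keyword
Type: IDENTIFIER


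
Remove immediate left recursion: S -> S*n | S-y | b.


Left-recursive alternatives: S*n, S-y; non-recursive: b
Introduce S': S -> bS', S' -> *nS' | -yS' | ε


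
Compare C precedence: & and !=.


'!=' is equality (level 6); '&' is bitwise AND (level 5)
Higher level binds tighter
'!=' has higher precedence than '&'


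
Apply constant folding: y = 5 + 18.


5 + 18 = 23 at compile time
Optimized: y = 23


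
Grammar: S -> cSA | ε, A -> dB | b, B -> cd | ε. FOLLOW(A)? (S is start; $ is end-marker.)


$ ∈ FOLLOW(S). For each A -> αBβ: add FIRST(β)\{ε} to FOLLOW(B); if β nullable, add FOLLOW(A).
FOLLOW(A) = {$, b, d}


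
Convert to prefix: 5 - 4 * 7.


'*' binds tighter: tree is (- 5 (* 4 7))
Prefix: - 5 * 4 7


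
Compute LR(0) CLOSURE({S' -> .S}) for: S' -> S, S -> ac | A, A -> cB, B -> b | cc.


Start: S' -> .S
For each item with dot before a nonterminal B, add B -> .γ for every B-production
Closure: [S' -> .S, S -> .ac, S -> .A, A -> .cB]


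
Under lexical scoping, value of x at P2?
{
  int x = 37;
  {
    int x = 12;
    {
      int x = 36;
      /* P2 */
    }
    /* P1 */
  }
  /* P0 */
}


x declared in the same block as P2
x = 36


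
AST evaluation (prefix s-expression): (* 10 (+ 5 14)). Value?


Evaluate inner: (+ 5 14) = 19
Evaluate root: (* 10 19) = 190
Result: 190


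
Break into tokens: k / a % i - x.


Scan left to right, longest-match per lexeme
Tokens: ID(k), OP(/), ID(a), OP(%), ID(i), OP(-), ID(x)


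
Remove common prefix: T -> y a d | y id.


Common prefix: 'y'
Factored: T -> y T', T' -> a d | id


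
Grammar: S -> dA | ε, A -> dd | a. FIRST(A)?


Per alternative of A: FIRST(dd) = {d}; FIRST(a) = {a}
FIRST(A) = {a, d}


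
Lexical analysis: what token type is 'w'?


Pattern: letter/underscore followed by alphanumerics, not a keyword
Type: IDENTIFIER


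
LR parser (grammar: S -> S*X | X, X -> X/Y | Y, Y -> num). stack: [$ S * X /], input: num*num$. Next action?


no handle; shift 'num'
Action: shift


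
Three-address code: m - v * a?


Break into single-operator statements:
t1 = v * a
t2 = m - t1


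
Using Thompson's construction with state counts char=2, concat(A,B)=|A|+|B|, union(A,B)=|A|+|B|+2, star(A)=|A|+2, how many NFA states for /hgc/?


Syntax tree has 3 char leaf(s), 0 union(s), 0 star(s)
chars contribute 3×2 = 6; each union adds +2; each star adds +2
Total: 6 + 0 + 0 = 6 states


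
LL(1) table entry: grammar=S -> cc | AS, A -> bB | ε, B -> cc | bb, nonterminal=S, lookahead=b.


For [S, b]: 'b' ∈ FIRST(AS)
Entry: S -> AS


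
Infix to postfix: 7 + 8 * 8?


* has higher precedence, evaluate 8*8 first
Postfix: 7 8 8 * +


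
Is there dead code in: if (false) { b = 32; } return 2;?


condition is constant false, so the whole block is unreachable
Dead: 'if (false) { b = 32; }'


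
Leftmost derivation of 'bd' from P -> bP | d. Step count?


Derivation: P => bP => bd
Steps: 2


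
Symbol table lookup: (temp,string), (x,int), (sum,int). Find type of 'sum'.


Lookup 'sum' → type int


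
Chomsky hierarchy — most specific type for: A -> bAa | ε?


Single nonterminal LHS, but b^n a^n is not regular
Classification: Type 2 (Context-Free)


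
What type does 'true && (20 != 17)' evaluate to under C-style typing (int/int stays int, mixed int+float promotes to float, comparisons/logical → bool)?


Operand types: bool && bool
Rule: logical operators take bool operands and yield bool
Result type: bool


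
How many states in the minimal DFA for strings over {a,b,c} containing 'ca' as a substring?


KMP-style automaton: 2 progress states + 1 absorbing accept = 3
Minimal DFA: 3 states


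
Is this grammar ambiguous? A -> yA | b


right-linear, alternatives start with distinct terminals 'y' vs 'b': unique leftmost derivation
Unambiguous


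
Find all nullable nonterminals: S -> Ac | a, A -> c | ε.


A nonterminal is nullable iff some alternative derives ε (directly, or every symbol in it is nullable)
Nullable: {A}


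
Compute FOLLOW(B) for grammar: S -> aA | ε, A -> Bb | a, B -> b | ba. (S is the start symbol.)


$ ∈ FOLLOW(S). For each A -> αBβ: add FIRST(β)\{ε} to FOLLOW(B); if β nullable, add FOLLOW(A).
FOLLOW(B) = {b}


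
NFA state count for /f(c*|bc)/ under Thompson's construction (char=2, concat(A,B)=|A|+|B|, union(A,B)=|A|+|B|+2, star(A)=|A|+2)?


Syntax tree has 4 char leaf(s), 1 union(s), 1 star(s)
chars contribute 4×2 = 8; each union adds +2; each star adds +2
Total: 8 + 2 + 2 = 12 states


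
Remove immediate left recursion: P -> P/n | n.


Left-recursive alternatives: P/n; non-recursive: n
Introduce P': P -> nP', P' -> /nP' | ε


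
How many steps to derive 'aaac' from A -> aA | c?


Derivation: A => aA => aaA => aaaA => aaac
Steps: 4


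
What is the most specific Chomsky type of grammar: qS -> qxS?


LHS has context (more than one symbol) and |LHS| ≤ |RHS|
Classification: Type 1 (Context-Sensitive)


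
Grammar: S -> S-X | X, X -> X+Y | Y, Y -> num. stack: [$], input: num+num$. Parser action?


no handle on stack; shift 'num'
Action: shift


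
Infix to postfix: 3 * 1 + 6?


Left to right (same or higher precedence on left)
Postfix: 3 1 * 6 +


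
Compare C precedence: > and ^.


'>' is relational (level 7); '^' is bitwise XOR (level 4)
Higher level binds tighter
'>' has higher precedence than '^'


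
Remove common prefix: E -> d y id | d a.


Common prefix: 'd'
Factored: E -> d E', E' -> y id | a


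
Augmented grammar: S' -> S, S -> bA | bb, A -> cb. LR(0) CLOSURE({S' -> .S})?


Start: S' -> .S
For each item with dot before a nonterminal B, add B -> .γ for every B-production
Closure: [S' -> .S, S -> .bA, S -> .bb]


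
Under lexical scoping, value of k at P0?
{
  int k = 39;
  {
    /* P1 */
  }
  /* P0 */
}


k declared in the same block as P0
k = 39


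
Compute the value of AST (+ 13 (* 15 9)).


Evaluate inner: (* 15 9) = 135
Evaluate root: (+ 13 135) = 148
Result: 148


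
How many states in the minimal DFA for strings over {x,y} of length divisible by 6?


Track length mod 6: states 0..5, accept at 0
Minimal DFA: 6 states


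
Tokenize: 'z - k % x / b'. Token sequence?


Scan left to right, longest-match per lexeme
Tokens: ID(z), OP(-), ID(k), OP(%), ID(x), OP(/), ID(b)


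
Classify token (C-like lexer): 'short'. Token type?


Pattern: reserved word
Type: KEYWORD


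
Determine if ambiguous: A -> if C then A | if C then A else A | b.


dangling else: 'if C then if C then b else b' parses two ways
Ambiguous


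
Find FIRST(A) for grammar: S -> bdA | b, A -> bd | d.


Per alternative of A: FIRST(bd) = {b}; FIRST(d) = {d}
FIRST(A) = {b, d}


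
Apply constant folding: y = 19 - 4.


19 - 4 = 15 at compile time
Optimized: y = 15


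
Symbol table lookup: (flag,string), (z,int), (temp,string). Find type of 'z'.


Lookup 'z' → type int


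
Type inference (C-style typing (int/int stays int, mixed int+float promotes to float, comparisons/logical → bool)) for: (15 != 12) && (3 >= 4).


Operand types: bool && bool
Rule: logical operators take bool operands and yield bool
Result type: bool


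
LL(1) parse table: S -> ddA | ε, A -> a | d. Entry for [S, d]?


For [S, d]: 'd' ∈ FIRST(ddA)
Entry: S -> ddA


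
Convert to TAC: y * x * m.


Break into single-operator statements:
t1 = y * x
t2 = t1 * m


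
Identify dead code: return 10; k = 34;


statement follows a return and is unreachable
Dead: 'k = 34'


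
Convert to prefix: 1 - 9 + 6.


left-to-right (same/higher precedence on left): tree is (+ (- 1 9) 6)
Prefix: + - 1 9 6


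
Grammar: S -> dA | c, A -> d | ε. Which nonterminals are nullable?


A nonterminal is nullable iff some alternative derives ε (directly, or every symbol in it is nullable)
Nullable: {A}


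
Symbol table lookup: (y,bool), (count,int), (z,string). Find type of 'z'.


Lookup 'z' → type string


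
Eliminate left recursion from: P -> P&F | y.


Left-recursive alternatives: P&F; non-recursive: y
Introduce P': P -> yP', P' -> &FP' | ε


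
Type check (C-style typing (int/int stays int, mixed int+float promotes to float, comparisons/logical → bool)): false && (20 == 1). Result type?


Operand types: bool && bool
Rule: logical operators take bool operands and yield bool
Result type: bool


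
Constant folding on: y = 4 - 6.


4 - 6 = -2 at compile time
Optimized: y = -2


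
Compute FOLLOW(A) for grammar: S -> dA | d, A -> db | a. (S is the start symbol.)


$ ∈ FOLLOW(S). For each A -> αBβ: add FIRST(β)\{ε} to FOLLOW(B); if β nullable, add FOLLOW(A).
FOLLOW(A) = {$}


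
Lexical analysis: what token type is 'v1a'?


Pattern: letter/underscore followed by alphanumerics, not a keyword
Type: IDENTIFIER


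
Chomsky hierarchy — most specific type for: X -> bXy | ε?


Single nonterminal LHS, but b^n y^n is not regular
Classification: Type 2 (Context-Free)


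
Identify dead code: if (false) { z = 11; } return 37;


condition is constant false, so the whole block is unreachable
Dead: 'if (false) { z = 11; }'


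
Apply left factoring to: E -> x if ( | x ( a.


Common prefix: 'x'
Factored: E -> x E', E' -> if ( | ( a


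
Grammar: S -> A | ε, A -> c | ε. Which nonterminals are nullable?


A nonterminal is nullable iff some alternative derives ε (directly, or every symbol in it is nullable)
Nullable: {A, S}


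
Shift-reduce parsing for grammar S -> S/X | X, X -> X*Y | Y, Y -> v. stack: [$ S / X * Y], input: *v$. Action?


handle 'X*Y' on top
Action: reduce (X -> X*Y)


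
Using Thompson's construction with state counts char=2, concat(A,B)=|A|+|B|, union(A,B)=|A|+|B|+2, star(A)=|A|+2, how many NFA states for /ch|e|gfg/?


Syntax tree has 6 char leaf(s), 2 union(s), 0 star(s)
chars contribute 6×2 = 12; each union adds +2; each star adds +2
Total: 12 + 4 + 0 = 16 states


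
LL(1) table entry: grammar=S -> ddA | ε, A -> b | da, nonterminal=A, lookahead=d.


For [A, d]: 'd' ∈ FIRST(da)
Entry: A -> da


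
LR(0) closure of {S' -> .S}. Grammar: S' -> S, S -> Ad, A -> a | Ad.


Start: S' -> .S
For each item with dot before a nonterminal B, add B -> .γ for every B-production
Closure: [S' -> .S, S -> .Ad, A -> .a, A -> .Ad]


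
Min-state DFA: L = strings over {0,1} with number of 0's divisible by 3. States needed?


Track (count of 0) mod 3: states 0..2, accept at 0
Minimal DFA: 3 states


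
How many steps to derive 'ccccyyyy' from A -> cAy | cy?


Derivation: A => cAy => ccAyy => cccAyyy => ccccyyyy
Steps: 4


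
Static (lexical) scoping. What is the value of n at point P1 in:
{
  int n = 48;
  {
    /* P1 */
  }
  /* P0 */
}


P1's block does not declare n; resolves to the enclosing declaration at depth 0
n = 48


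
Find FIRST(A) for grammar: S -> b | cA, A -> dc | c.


Per alternative of A: FIRST(dc) = {d}; FIRST(c) = {c}
FIRST(A) = {c, d}


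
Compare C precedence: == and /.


'/' is multiplicative (level 10); '==' is equality (level 6)
Higher level binds tighter
'/' has higher precedence than '=='


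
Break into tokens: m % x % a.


Scan left to right, longest-match per lexeme
Tokens: ID(m), OP(%), ID(x), OP(%), ID(a)


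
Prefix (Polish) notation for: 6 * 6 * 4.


left-to-right (same/higher precedence on left): tree is (* (* 6 6) 4)
Prefix: * * 6 6 4


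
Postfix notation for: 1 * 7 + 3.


Left to right (same or higher precedence on left)
Postfix: 1 7 * 3 +


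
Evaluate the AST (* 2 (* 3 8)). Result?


Evaluate inner: (* 3 8) = 24
Evaluate root: (* 2 24) = 48
Result: 48


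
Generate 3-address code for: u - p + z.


Break into single-operator statements:
t1 = u - p
t2 = t1 + z


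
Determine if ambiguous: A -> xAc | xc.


balanced x^n…c^n: each string has a unique parse
Unambiguous


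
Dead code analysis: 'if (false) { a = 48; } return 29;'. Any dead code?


condition is constant false, so the whole block is unreachable
Dead: 'if (false) { a = 48; }'


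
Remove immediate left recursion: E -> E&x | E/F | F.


Left-recursive alternatives: E&x, E/F; non-recursive: F
Introduce E': E -> FE', E' -> &xE' | /FE' | ε


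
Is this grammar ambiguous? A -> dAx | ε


balanced d^n…x^n: each string has a unique parse
Unambiguous


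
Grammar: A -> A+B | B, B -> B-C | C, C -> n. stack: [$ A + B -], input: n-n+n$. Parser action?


no handle; shift 'n'
Action: shift


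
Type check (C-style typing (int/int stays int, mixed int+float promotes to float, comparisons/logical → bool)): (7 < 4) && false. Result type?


Operand types: bool && bool
Rule: logical operators take bool operands and yield bool
Result type: bool


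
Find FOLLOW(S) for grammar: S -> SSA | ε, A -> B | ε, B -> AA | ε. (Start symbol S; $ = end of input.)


$ ∈ FOLLOW(S). For each A -> αBβ: add FIRST(β)\{ε} to FOLLOW(B); if β nullable, add FOLLOW(A).
FOLLOW(S) = {$}


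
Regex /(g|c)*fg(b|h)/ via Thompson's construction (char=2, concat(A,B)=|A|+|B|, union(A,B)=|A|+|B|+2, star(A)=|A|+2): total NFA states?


Syntax tree has 6 char leaf(s), 2 union(s), 1 star(s)
chars contribute 6×2 = 12; each union adds +2; each star adds +2
Total: 12 + 4 + 2 = 18 states


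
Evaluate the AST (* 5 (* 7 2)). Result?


Evaluate inner: (* 7 2) = 14
Evaluate root: (* 5 14) = 70
Result: 70


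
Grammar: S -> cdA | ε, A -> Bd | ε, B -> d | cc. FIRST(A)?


Per alternative of A: FIRST(Bd) = {c, d}; FIRST(ε) = {ε}
FIRST(A) = {c, d, ε}


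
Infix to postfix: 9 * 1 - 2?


Left to right (same or higher precedence on left)
Postfix: 9 1 * 2 -


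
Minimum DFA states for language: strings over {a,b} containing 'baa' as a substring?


KMP-style automaton: 3 progress states + 1 absorbing accept = 4
Minimal DFA: 4 states


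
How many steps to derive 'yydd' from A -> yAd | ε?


Derivation: A => yAd => yyAdd => yydd
Steps: 3


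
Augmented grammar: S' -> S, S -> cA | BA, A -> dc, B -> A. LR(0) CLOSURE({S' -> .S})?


Start: S' -> .S
For each item with dot before a nonterminal B, add B -> .γ for every B-production
Closure: [S' -> .S, S -> .cA, S -> .BA, B -> .A, A -> .dc]


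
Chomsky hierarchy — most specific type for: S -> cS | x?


Right-linear: every RHS is a terminal or a terminal followed by one nonterminal
Classification: Type 3 (Regular)


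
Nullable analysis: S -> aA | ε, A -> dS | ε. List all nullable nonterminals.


A nonterminal is nullable iff some alternative derives ε (directly, or every symbol in it is nullable)
Nullable: {A, S}


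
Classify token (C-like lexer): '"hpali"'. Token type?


Pattern: double-quoted sequence
Type: STRING_LITERAL


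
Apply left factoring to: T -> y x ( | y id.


Common prefix: 'y'
Factored: T -> y T', T' -> x ( | id


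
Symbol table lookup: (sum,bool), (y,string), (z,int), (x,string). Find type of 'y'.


Lookup 'y' → type string


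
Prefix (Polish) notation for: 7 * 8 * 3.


left-to-right (same/higher precedence on left): tree is (* (* 7 8) 3)
Prefix: * * 7 8 3


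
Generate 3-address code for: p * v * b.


Break into single-operator statements:
t1 = p * v
t2 = t1 * b


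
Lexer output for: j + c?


Scan left to right, longest-match per lexeme
Tokens: ID(j), OP(+), ID(c)


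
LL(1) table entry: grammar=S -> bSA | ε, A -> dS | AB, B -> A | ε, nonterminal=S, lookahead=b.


For [S, b]: 'b' ∈ FIRST(bSA)
Entry: S -> bSA


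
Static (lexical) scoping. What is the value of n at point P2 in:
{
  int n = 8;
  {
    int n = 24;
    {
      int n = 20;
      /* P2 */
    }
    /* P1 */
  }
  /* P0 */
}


n declared in the same block as P2
n = 20


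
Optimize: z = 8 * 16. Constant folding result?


8 * 16 = 128 at compile time
Optimized: z = 128


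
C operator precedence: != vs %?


'%' is multiplicative (level 10); '!=' is equality (level 6)
Higher level binds tighter
'%' has higher precedence than '!='


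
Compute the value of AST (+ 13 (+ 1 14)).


Evaluate inner: (+ 1 14) = 15
Evaluate root: (+ 13 15) = 28
Result: 28


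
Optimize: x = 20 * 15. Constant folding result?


20 * 15 = 300 at compile time
Optimized: x = 300


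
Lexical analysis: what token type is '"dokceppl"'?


Pattern: double-quoted sequence
Type: STRING_LITERAL


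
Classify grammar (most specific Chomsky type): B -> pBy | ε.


Single nonterminal LHS, but p^n y^n is not regular
Classification: Type 2 (Context-Free)


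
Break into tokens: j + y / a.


Scan left to right, longest-match per lexeme
Tokens: ID(j), OP(+), ID(y), OP(/), ID(a)


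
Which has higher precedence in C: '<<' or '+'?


'+' is additive (level 9); '<<' is shift (level 8)
Higher level binds tighter
'+' has higher precedence than '<<'


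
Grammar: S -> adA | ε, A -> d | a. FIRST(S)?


Per alternative of S: FIRST(adA) = {a}; FIRST(ε) = {ε}
FIRST(S) = {a, ε}


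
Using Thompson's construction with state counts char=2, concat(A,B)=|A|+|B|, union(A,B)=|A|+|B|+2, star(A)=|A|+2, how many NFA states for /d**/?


Syntax tree has 1 char leaf(s), 0 union(s), 2 star(s)
chars contribute 1×2 = 2; each union adds +2; each star adds +2
Total: 2 + 0 + 4 = 6 states


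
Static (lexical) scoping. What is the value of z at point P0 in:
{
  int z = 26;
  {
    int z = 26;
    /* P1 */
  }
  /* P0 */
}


z declared in the same block as P0
z = 26


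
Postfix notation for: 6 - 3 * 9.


* has higher precedence, evaluate 3*9 first
Postfix: 6 3 9 * -


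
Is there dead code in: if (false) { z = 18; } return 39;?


condition is constant false, so the whole block is unreachable
Dead: 'if (false) { z = 18; }'


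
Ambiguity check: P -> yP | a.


right-linear, alternatives start with distinct terminals 'y' vs 'a': unique leftmost derivation
Unambiguous


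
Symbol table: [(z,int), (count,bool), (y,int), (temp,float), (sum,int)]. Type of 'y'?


Lookup 'y' → type int


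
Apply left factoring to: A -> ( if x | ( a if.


Common prefix: '('
Factored: A -> ( A', A' -> if x | a if


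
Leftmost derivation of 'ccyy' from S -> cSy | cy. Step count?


Derivation: S => cSy => ccyy
Steps: 2


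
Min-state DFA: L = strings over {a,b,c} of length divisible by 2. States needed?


Track length mod 2: states 0..1, accept at 0
Minimal DFA: 2 states


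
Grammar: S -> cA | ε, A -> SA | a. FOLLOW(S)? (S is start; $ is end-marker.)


$ ∈ FOLLOW(S). For each A -> αBβ: add FIRST(β)\{ε} to FOLLOW(B); if β nullable, add FOLLOW(A).
FOLLOW(S) = {$, a, c}


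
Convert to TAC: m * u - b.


Break into single-operator statements:
t1 = m * u
t2 = t1 - b


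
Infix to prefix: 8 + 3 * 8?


'*' binds tighter: tree is (+ 8 (* 3 8))
Prefix: + 8 * 3 8


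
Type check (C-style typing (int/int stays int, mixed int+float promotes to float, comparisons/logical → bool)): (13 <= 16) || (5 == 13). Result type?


Operand types: bool || bool
Rule: logical operators take bool operands and yield bool
Result type: bool


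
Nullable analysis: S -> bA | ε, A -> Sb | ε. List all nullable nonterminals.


A nonterminal is nullable iff some alternative derives ε (directly, or every symbol in it is nullable)
Nullable: {A, S}


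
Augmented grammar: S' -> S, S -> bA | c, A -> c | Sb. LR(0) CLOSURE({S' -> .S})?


Start: S' -> .S
For each item with dot before a nonterminal B, add B -> .γ for every B-production
Closure: [S' -> .S, S -> .bA, S -> .c]


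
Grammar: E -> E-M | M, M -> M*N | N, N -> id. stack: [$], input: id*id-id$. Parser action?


no handle on stack; shift 'id'
Action: shift


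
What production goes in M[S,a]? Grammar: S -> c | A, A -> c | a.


For [S, a]: 'a' ∈ FIRST(A)
Entry: S -> A


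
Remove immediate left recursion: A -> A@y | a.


Left-recursive alternatives: A@y; non-recursive: a
Introduce A': A -> aA', A' -> @yA' | ε


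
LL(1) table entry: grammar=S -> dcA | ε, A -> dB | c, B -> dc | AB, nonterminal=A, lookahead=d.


For [A, d]: 'd' ∈ FIRST(dB)
Entry: A -> dB


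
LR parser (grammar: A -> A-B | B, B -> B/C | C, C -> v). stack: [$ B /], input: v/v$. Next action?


no handle; shift 'v'
Action: shift


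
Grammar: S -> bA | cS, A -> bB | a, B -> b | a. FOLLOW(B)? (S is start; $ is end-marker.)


$ ∈ FOLLOW(S). For each A -> αBβ: add FIRST(β)\{ε} to FOLLOW(B); if β nullable, add FOLLOW(A).
FOLLOW(B) = {$}


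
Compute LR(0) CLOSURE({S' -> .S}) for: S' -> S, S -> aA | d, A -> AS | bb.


Start: S' -> .S
For each item with dot before a nonterminal B, add B -> .γ for every B-production
Closure: [S' -> .S, S -> .aA, S -> .d]


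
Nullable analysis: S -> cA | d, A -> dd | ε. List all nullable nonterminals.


A nonterminal is nullable iff some alternative derives ε (directly, or every symbol in it is nullable)
Nullable: {A}


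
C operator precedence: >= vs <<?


'<<' is shift (level 8); '>=' is relational (level 7)
Higher level binds tighter
'<<' has higher precedence than '>='


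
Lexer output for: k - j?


Scan left to right, longest-match per lexeme
Tokens: ID(k), OP(-), ID(j)


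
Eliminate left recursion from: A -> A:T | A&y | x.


Left-recursive alternatives: A:T, A&y; non-recursive: x
Introduce A': A -> xA', A' -> :TA' | &yA' | ε


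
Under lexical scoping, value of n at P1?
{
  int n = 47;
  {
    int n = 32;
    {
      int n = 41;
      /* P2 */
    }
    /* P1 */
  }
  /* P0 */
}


n declared in the same block as P1
n = 32


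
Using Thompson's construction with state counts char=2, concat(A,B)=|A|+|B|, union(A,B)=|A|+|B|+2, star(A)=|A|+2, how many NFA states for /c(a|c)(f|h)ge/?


Syntax tree has 7 char leaf(s), 2 union(s), 0 star(s)
chars contribute 7×2 = 14; each union adds +2; each star adds +2
Total: 14 + 4 + 0 = 18 states


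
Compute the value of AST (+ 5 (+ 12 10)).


Evaluate inner: (+ 12 10) = 22
Evaluate root: (+ 5 22) = 27
Result: 27


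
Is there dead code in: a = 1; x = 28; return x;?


a is assigned but never read
Dead: 'a = 1'


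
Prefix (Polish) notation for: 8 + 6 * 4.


'*' binds tighter: tree is (+ 8 (* 6 4))
Prefix: + 8 * 6 4


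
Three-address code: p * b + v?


Break into single-operator statements:
t1 = p * b
t2 = t1 + v


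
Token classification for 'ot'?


Pattern: letter/underscore followed by alphanumerics, not a keyword
Type: IDENTIFIER


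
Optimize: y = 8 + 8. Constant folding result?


8 + 8 = 16 at compile time
Optimized: y = 16


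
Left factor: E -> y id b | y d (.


Common prefix: 'y'
Factored: E -> y E', E' -> id b | d (


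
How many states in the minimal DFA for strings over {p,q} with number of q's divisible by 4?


Track (count of q) mod 4: states 0..3, accept at 0
Minimal DFA: 4 states


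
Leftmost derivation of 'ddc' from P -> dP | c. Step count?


Derivation: P => dP => ddP => ddc
Steps: 3


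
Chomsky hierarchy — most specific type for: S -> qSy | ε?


Single nonterminal LHS, but q^n y^n is not regular
Classification: Type 2 (Context-Free)


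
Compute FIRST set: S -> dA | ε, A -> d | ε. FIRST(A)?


Per alternative of A: FIRST(d) = {d}; FIRST(ε) = {ε}
FIRST(A) = {d, ε}


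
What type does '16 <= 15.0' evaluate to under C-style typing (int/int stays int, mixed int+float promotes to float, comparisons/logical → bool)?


Operand types: int <= float
Rule: comparison yields bool
Result type: bool


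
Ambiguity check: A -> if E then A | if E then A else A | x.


dangling else: 'if E then if E then x else x' parses two ways
Ambiguous


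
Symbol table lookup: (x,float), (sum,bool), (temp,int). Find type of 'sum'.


Lookup 'sum' → type bool


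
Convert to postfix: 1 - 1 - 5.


Left to right (same or higher precedence on left)
Postfix: 1 1 - 5 -


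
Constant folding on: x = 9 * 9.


9 * 9 = 81 at compile time
Optimized: x = 81


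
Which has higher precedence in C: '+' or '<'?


'+' is additive (level 9); '<' is relational (level 7)
Higher level binds tighter
'+' has higher precedence than '<'


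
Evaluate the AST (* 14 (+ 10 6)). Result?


Evaluate inner: (+ 10 6) = 16
Evaluate root: (* 14 16) = 224
Result: 224


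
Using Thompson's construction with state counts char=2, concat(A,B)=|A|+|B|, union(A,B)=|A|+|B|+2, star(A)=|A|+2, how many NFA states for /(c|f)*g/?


Syntax tree has 3 char leaf(s), 1 union(s), 1 star(s)
chars contribute 3×2 = 6; each union adds +2; each star adds +2
Total: 6 + 2 + 2 = 10 states


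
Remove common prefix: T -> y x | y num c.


Common prefix: 'y'
Factored: T -> y T', T' -> x | num c


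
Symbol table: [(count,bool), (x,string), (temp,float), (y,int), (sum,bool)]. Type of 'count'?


Lookup 'count' → type bool


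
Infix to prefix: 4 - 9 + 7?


left-to-right (same/higher precedence on left): tree is (+ (- 4 9) 7)
Prefix: + - 4 9 7


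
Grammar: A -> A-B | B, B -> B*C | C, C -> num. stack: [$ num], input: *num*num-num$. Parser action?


'num' on top is the handle for C -> num
Action: reduce (C -> num)


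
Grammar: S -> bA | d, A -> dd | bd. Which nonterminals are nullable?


A nonterminal is nullable iff some alternative derives ε (directly, or every symbol in it is nullable)
Nullable: {}


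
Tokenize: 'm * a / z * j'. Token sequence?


Scan left to right, longest-match per lexeme
Tokens: ID(m), OP(*), ID(a), OP(/), ID(z), OP(*), ID(j)


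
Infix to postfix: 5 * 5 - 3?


Left to right (same or higher precedence on left)
Postfix: 5 5 * 3 -


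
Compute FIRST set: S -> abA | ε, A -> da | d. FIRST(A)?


Per alternative of A: FIRST(da) = {d}; FIRST(d) = {d}
FIRST(A) = {d}


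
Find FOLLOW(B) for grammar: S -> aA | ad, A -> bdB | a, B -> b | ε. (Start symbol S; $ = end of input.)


$ ∈ FOLLOW(S). For each A -> αBβ: add FIRST(β)\{ε} to FOLLOW(B); if β nullable, add FOLLOW(A).
FOLLOW(B) = {$}


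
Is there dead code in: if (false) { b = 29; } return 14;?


condition is constant false, so the whole block is unreachable
Dead: 'if (false) { b = 29; }'


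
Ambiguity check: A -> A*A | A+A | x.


'x*x+x' has two parse trees (no precedence encoded between * and +)
Ambiguous


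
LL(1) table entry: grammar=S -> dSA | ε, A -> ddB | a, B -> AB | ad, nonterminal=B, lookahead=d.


For [B, d]: 'd' ∈ FIRST(AB)
Entry: B -> AB


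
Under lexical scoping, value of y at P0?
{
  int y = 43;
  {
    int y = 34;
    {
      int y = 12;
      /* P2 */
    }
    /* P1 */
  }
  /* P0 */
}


y declared in the same block as P0
y = 43


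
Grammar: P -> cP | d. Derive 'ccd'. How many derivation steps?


Derivation: P => cP => ccP => ccd
Steps: 3


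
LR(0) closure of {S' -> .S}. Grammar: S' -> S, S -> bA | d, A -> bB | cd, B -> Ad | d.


Start: S' -> .S
For each item with dot before a nonterminal B, add B -> .γ for every B-production
Closure: [S' -> .S, S -> .bA, S -> .d]


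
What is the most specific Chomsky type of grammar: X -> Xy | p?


Left-linear: every RHS is a terminal or one nonterminal followed by a terminal
Classification: Type 3 (Regular)


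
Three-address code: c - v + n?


Break into single-operator statements:
t1 = c - v
t2 = t1 + n


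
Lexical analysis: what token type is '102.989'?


Pattern: digits with a decimal point
Type: FLOAT_LITERAL


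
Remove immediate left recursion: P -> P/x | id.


Left-recursive alternatives: P/x; non-recursive: id
Introduce P': P -> idP', P' -> /xP' | ε


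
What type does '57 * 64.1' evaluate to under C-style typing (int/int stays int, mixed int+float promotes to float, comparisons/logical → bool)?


Operand types: int * float
Rule: mixed int/float promotes to float; int/int stays int
Result type: float


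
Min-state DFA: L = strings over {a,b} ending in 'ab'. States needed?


Track the longest suffix of input matching a prefix of 'ab': 3 classes (prefixes of length 0..2)
Minimal DFA: 3 states


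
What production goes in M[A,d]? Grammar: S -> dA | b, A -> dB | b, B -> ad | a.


For [A, d]: 'd' ∈ FIRST(dB)
Entry: A -> dB


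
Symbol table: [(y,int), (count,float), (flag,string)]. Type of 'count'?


Lookup 'count' → type float


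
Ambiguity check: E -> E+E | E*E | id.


'id+id*id' has two parse trees (no precedence encoded between + and *)
Ambiguous


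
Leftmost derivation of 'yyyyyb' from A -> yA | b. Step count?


Derivation: A => yA => yyA => yyyA => yyyyA => yyyyyA => yyyyyb
Steps: 6


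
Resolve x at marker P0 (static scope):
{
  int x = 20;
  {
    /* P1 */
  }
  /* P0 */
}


x declared in the same block as P0
x = 20


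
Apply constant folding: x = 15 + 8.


15 + 8 = 23 at compile time
Optimized: x = 23


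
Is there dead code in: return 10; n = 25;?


statement follows a return and is unreachable
Dead: 'n = 25'


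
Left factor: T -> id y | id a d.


Common prefix: 'id'
Factored: T -> id T', T' -> y | a d


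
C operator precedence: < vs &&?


'<' is relational (level 7); '&&' is logical AND (level 2)
Higher level binds tighter
'<' has higher precedence than '&&'


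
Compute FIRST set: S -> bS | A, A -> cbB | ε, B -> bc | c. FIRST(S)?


Per alternative of S: FIRST(bS) = {b}; FIRST(A) = {c, ε}
FIRST(S) = {b, c, ε}


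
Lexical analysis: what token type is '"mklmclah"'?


Pattern: double-quoted sequence
Type: STRING_LITERAL


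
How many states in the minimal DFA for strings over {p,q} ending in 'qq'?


Track the longest suffix of input matching a prefix of 'qq': 3 classes (prefixes of length 0..2)
Minimal DFA: 3 states
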